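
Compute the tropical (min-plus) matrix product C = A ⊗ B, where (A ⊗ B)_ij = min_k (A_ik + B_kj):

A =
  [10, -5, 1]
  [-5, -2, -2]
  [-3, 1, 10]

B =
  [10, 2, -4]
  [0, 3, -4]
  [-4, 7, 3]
A ⊗ B =
  [-5, -2, -9]
  [-6, -3, -9]
  [1, -1, -7]

Apply the min-plus product entry-by-entry:
  C[0][0] = min over k of (A[0][0] + B[0][0] = 10 + 10 = 20, A[0][1] + B[1][0] = -5 + 0 = -5, A[0][2] + B[2][0] = 1 + -4 = -3) = -5 (attained at k = 1)
  C[0][1] = min over k of (A[0][0] + B[0][1] = 10 + 2 = 12, A[0][1] + B[1][1] = -5 + 3 = -2, A[0][2] + B[2][1] = 1 + 7 = 8) = -2 (attained at k = 1)
  C[0][2] = min over k of (A[0][0] + B[0][2] = 10 + -4 = 6, A[0][1] + B[1][2] = -5 + -4 = -9, A[0][2] + B[2][2] = 1 + 3 = 4) = -9 (attained at k = 1)
  C[1][0] = min over k of (A[1][0] + B[0][0] = -5 + 10 = 5, A[1][1] + B[1][0] = -2 + 0 = -2, A[1][2] + B[2][0] = -2 + -4 = -6) = -6 (attained at k = 2)
  C[1][1] = min over k of (A[1][0] + B[0][1] = -5 + 2 = -3, A[1][1] + B[1][1] = -2 + 3 = 1, A[1][2] + B[2][1] = -2 + 7 = 5) = -3 (attained at k = 0)
  C[1][2] = min over k of (A[1][0] + B[0][2] = -5 + -4 = -9, A[1][1] + B[1][2] = -2 + -4 = -6, A[1][2] + B[2][2] = -2 + 3 = 1) = -9 (attained at k = 0)
  C[2][0] = min over k of (A[2][0] + B[0][0] = -3 + 10 = 7, A[2][1] + B[1][0] = 1 + 0 = 1, A[2][2] + B[2][0] = 10 + -4 = 6) = 1 (attained at k = 1)
  C[2][1] = min over k of (A[2][0] + B[0][1] = -3 + 2 = -1, A[2][1] + B[1][1] = 1 + 3 = 4, A[2][2] + B[2][1] = 10 + 7 = 17) = -1 (attained at k = 0)
  C[2][2] = min over k of (A[2][0] + B[0][2] = -3 + -4 = -7, A[2][1] + B[1][2] = 1 + -4 = -3, A[2][2] + B[2][2] = 10 + 3 = 13) = -7 (attained at k = 0)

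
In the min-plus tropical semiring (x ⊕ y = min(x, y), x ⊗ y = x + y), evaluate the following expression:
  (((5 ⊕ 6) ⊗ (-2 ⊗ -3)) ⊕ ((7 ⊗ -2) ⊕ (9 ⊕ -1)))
(((5 ⊕ 6) ⊗ (-2 ⊗ -3)) ⊕ ((7 ⊗ -2) ⊕ (9 ⊕ -1))) = -1

Expand innermost to outermost. Recall ⊕ takes the minimum of its arguments and ⊗ takes their sum. Working out the expression (((5 ⊕ 6) ⊗ (-2 ⊗ -3)) ⊕ ((7 ⊗ -2) ⊕ (9 ⊕ -1))) gives -1.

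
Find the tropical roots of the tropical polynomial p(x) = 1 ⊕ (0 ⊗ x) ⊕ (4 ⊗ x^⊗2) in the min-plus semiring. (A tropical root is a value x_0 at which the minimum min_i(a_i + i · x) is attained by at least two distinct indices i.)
Roots: {-4, 1}

Each tropical root is a break point of the lower envelope of the lines y = a_i + i · x (there are 3 lines, with slopes 0, 1, ..., 2). Only the lines that attain the minimum somewhere contribute to roots; other lines are dominated. Here the surviving (envelope) indices are i = 2, i = 1, i = 0.
Intersections between consecutive envelope lines give the roots: for adjacent envelope indices i < j the intersection is x = (a_i − a_j) / (j − i). Reading off the sorted break points: {-4, 1}.
Verification: at each break x_0, at least two indices attain the minimum of min_i(a_i + i · x_0).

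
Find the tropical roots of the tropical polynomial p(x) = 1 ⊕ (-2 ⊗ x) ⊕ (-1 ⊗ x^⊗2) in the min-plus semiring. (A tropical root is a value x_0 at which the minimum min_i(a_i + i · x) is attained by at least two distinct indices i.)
Roots: {-1, 3}

Each tropical root is a break point of the lower envelope of the lines y = a_i + i · x (there are 3 lines, with slopes 0, 1, ..., 2). Only the lines that attain the minimum somewhere contribute to roots; other lines are dominated. Here the surviving (envelope) indices are i = 2, i = 1, i = 0.
Intersections between consecutive envelope lines give the roots: for adjacent envelope indices i < j the intersection is x = (a_i − a_j) / (j − i). Reading off the sorted break points: {-1, 3}.
Verification: at each break x_0, at least two indices attain the minimum of min_i(a_i + i · x_0).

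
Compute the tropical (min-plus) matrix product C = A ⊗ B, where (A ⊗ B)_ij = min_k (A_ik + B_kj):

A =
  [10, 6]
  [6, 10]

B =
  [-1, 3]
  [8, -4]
A ⊗ B =
  [9, 2]
  [5, 6]

Apply the min-plus product entry-by-entry:
  C[0][0] = min over k of (A[0][0] + B[0][0] = 10 + -1 = 9, A[0][1] + B[1][0] = 6 + 8 = 14) = 9 (attained at k = 0)
  C[0][1] = min over k of (A[0][0] + B[0][1] = 10 + 3 = 13, A[0][1] + B[1][1] = 6 + -4 = 2) = 2 (attained at k = 1)
  C[1][0] = min over k of (A[1][0] + B[0][0] = 6 + -1 = 5, A[1][1] + B[1][0] = 10 + 8 = 18) = 5 (attained at k = 0)
  C[1][1] = min over k of (A[1][0] + B[0][1] = 6 + 3 = 9, A[1][1] + B[1][1] = 10 + -4 = 6) = 6 (attained at k = 1)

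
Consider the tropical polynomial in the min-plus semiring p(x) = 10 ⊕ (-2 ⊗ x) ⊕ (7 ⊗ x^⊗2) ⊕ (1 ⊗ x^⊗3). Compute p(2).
p(2) = 0

A tropical monomial a ⊗ x^⊗i evaluates to a + i · x. Evaluating each term at x = 2:
  Term 0 contributes 10 + 0 · 2 = 10
  Term 1 contributes -2 + 1 · 2 = 0
  Term 2 contributes 7 + 2 · 2 = 11
  Term 3 contributes 1 + 3 · 2 = 7
p(2) = ⊕ of these = min[10, 0, 11, 7] = 0.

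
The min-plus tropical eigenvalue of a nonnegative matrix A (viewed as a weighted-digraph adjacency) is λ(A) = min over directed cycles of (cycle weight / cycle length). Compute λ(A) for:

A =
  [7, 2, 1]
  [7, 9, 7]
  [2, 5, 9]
λ(A) = 3/2

Enumerate directed cycles and compute their means (weight / length). Sample:
  cycle 0 → 0: weight = 7, length = 1, mean = 7/1 ≈ 7.000
  cycle 1 → 1: weight = 9, length = 1, mean = 9/1 ≈ 9.000
  cycle 2 → 2: weight = 9, length = 1, mean = 9/1 ≈ 9.000
  cycle 0 → 1 → 0: weight = 9, length = 2, mean = 9/2 ≈ 4.500
  cycle 0 → 2 → 0: weight = 3, length = 2, mean = 3/2 ≈ 1.500
  cycle 1 → 0 → 1: weight = 9, length = 2, mean = 9/2 ≈ 4.500
Minimum mean = 1.500, attained e.g. along the cycle 0 → 2 → 0 with weight 3 and length 2. So λ(A) = 3/2 = 3/2.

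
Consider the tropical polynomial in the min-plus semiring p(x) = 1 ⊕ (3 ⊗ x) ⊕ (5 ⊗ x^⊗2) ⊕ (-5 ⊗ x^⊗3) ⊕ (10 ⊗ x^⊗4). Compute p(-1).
p(-1) = -8

A tropical monomial a ⊗ x^⊗i evaluates to a + i · x. Evaluating each term at x = -1:
  Term 0 contributes 1 + 0 · -1 = 1
  Term 1 contributes 3 + 1 · -1 = 2
  Term 2 contributes 5 + 2 · -1 = 3
  Term 3 contributes -5 + 3 · -1 = -8
  Term 4 contributes 10 + 4 · -1 = 6
p(-1) = ⊕ of these = min[1, 2, 3, -8, 6] = -8.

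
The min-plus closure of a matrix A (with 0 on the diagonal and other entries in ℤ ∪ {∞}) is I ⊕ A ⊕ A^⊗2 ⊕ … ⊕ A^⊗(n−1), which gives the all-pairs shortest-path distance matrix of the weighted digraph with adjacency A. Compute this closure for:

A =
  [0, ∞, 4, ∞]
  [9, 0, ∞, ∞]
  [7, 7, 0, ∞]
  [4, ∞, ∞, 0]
Closure =
  [0, 11, 4, ∞]
  [9, 0, 13, ∞]
  [7, 7, 0, ∞]
  [4, 15, 8, 0]

This is the Floyd-Warshall all-pairs shortest-path computation. For each intermediate vertex k = 0, 1, …, 3, update dist[i][j] ← min(dist[i][j], dist[i][k] + dist[k][j]). The final matrix gives, for each (i, j), the minimum total weight of any directed path from i to j (possibly empty when i = j).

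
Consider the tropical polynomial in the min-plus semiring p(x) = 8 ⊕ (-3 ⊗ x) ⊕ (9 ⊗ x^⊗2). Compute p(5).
p(5) = 2

A tropical monomial a ⊗ x^⊗i evaluates to a + i · x. Evaluating each term at x = 5:
  Term 0 contributes 8 + 0 · 5 = 8
  Term 1 contributes -3 + 1 · 5 = 2
  Term 2 contributes 9 + 2 · 5 = 19
p(5) = ⊕ of these = min[8, 2, 19] = 2.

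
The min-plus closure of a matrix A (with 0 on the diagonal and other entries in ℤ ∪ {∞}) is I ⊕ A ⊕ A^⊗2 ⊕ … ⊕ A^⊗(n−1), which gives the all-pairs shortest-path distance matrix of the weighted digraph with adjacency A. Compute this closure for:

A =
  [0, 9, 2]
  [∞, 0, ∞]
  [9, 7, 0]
Closure =
  [0, 9, 2]
  [∞, 0, ∞]
  [9, 7, 0]

This is the Floyd-Warshall all-pairs shortest-path computation. For each intermediate vertex k = 0, 1, …, 2, update dist[i][j] ← min(dist[i][j], dist[i][k] + dist[k][j]). The final matrix gives, for each (i, j), the minimum total weight of any directed path from i to j (possibly empty when i = j).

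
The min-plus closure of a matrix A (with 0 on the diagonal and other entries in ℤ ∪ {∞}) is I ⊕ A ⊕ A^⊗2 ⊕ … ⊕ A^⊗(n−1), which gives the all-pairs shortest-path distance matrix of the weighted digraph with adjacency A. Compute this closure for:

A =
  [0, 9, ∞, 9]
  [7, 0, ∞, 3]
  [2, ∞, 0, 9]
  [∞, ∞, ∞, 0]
Closure =
  [0, 9, ∞, 9]
  [7, 0, ∞, 3]
  [2, 11, 0, 9]
  [∞, ∞, ∞, 0]

This is the Floyd-Warshall all-pairs shortest-path computation. For each intermediate vertex k = 0, 1, …, 3, update dist[i][j] ← min(dist[i][j], dist[i][k] + dist[k][j]). The final matrix gives, for each (i, j), the minimum total weight of any directed path from i to j (possibly empty when i = j).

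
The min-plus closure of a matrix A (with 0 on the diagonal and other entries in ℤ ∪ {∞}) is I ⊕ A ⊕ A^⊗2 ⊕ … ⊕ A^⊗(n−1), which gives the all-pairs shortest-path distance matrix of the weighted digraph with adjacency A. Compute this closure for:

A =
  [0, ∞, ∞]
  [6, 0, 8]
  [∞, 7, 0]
Closure =
  [0, ∞, ∞]
  [6, 0, 8]
  [13, 7, 0]

This is the Floyd-Warshall all-pairs shortest-path computation. For each intermediate vertex k = 0, 1, …, 2, update dist[i][j] ← min(dist[i][j], dist[i][k] + dist[k][j]). The final matrix gives, for each (i, j), the minimum total weight of any directed path from i to j (possibly empty when i = j).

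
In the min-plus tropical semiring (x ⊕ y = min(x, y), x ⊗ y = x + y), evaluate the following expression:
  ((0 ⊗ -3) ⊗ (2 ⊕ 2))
((0 ⊗ -3) ⊗ (2 ⊕ 2)) = -1

Expand innermost to outermost. Recall ⊕ takes the minimum of its arguments and ⊗ takes their sum. Working out the expression ((0 ⊗ -3) ⊗ (2 ⊕ 2)) gives -1.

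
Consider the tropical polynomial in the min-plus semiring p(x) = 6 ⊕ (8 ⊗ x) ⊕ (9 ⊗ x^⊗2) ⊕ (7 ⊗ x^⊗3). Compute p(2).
p(2) = 6

A tropical monomial a ⊗ x^⊗i evaluates to a + i · x. Evaluating each term at x = 2:
  Term 0 contributes 6 + 0 · 2 = 6
  Term 1 contributes 8 + 1 · 2 = 10
  Term 2 contributes 9 + 2 · 2 = 13
  Term 3 contributes 7 + 3 · 2 = 13
p(2) = ⊕ of these = min[6, 10, 13, 13] = 6.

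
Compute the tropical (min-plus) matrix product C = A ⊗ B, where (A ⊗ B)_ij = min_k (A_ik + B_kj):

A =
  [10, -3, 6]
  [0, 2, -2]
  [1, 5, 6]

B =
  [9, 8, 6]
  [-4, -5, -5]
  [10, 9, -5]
A ⊗ B =
  [-7, -8, -8]
  [-2, -3, -7]
  [1, 0, 0]

Apply the min-plus product entry-by-entry:
  C[0][0] = min over k of (A[0][0] + B[0][0] = 10 + 9 = 19, A[0][1] + B[1][0] = -3 + -4 = -7, A[0][2] + B[2][0] = 6 + 10 = 16) = -7 (attained at k = 1)
  C[0][1] = min over k of (A[0][0] + B[0][1] = 10 + 8 = 18, A[0][1] + B[1][1] = -3 + -5 = -8, A[0][2] + B[2][1] = 6 + 9 = 15) = -8 (attained at k = 1)
  C[0][2] = min over k of (A[0][0] + B[0][2] = 10 + 6 = 16, A[0][1] + B[1][2] = -3 + -5 = -8, A[0][2] + B[2][2] = 6 + -5 = 1) = -8 (attained at k = 1)
  C[1][0] = min over k of (A[1][0] + B[0][0] = 0 + 9 = 9, A[1][1] + B[1][0] = 2 + -4 = -2, A[1][2] + B[2][0] = -2 + 10 = 8) = -2 (attained at k = 1)
  C[1][1] = min over k of (A[1][0] + B[0][1] = 0 + 8 = 8, A[1][1] + B[1][1] = 2 + -5 = -3, A[1][2] + B[2][1] = -2 + 9 = 7) = -3 (attained at k = 1)
  C[1][2] = min over k of (A[1][0] + B[0][2] = 0 + 6 = 6, A[1][1] + B[1][2] = 2 + -5 = -3, A[1][2] + B[2][2] = -2 + -5 = -7) = -7 (attained at k = 2)
  C[2][0] = min over k of (A[2][0] + B[0][0] = 1 + 9 = 10, A[2][1] + B[1][0] = 5 + -4 = 1, A[2][2] + B[2][0] = 6 + 10 = 16) = 1 (attained at k = 1)
  C[2][1] = min over k of (A[2][0] + B[0][1] = 1 + 8 = 9, A[2][1] + B[1][1] = 5 + -5 = 0, A[2][2] + B[2][1] = 6 + 9 = 15) = 0 (attained at k = 1)
  C[2][2] = min over k of (A[2][0] + B[0][2] = 1 + 6 = 7, A[2][1] + B[1][2] = 5 + -5 = 0, A[2][2] + B[2][2] = 6 + -5 = 1) = 0 (attained at k = 1)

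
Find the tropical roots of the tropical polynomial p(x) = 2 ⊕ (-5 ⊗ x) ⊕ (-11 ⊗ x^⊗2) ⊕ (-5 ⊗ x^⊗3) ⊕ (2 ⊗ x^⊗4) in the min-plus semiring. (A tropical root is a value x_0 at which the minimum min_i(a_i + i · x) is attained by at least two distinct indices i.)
Roots: {-7, -6, 6, 7}

Each tropical root is a break point of the lower envelope of the lines y = a_i + i · x (there are 5 lines, with slopes 0, 1, ..., 4). Only the lines that attain the minimum somewhere contribute to roots; other lines are dominated. Here the surviving (envelope) indices are i = 4, i = 3, i = 2, i = 1, i = 0.
Intersections between consecutive envelope lines give the roots: for adjacent envelope indices i < j the intersection is x = (a_i − a_j) / (j − i). Reading off the sorted break points: {-7, -6, 6, 7}.
Verification: at each break x_0, at least two indices attain the minimum of min_i(a_i + i · x_0).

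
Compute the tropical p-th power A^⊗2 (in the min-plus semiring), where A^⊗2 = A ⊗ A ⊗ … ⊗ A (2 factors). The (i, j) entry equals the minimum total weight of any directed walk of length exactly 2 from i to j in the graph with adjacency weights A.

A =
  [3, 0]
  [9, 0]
A^⊗2 =
  [6, 0]
  [9, 0]

Each entry (A^⊗2)_ij equals the minimum over all length-2 walks i = v_0 → v_1 → … → v_2 = j of Σ_t A[v_t][v_{t+1}]. For example, for (i, j) = (0, 1) we minimise over 2 possible intermediate vertex sequences; the minimum is 0, attained along the walk 0 → 1 → 1.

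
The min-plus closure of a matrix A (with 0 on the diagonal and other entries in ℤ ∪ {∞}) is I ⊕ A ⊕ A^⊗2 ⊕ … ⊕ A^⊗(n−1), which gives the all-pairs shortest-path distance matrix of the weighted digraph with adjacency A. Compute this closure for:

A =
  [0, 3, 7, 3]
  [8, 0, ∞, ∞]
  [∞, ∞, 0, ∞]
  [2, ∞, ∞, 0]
Closure =
  [0, 3, 7, 3]
  [8, 0, 15, 11]
  [∞, ∞, 0, ∞]
  [2, 5, 9, 0]

This is the Floyd-Warshall all-pairs shortest-path computation. For each intermediate vertex k = 0, 1, …, 3, update dist[i][j] ← min(dist[i][j], dist[i][k] + dist[k][j]). The final matrix gives, for each (i, j), the minimum total weight of any directed path from i to j (possibly empty when i = j).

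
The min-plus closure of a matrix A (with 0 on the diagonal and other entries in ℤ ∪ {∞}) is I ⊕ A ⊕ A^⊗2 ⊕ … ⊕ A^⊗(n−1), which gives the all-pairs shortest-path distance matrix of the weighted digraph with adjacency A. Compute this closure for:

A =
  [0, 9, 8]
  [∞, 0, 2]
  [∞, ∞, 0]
Closure =
  [0, 9, 8]
  [∞, 0, 2]
  [∞, ∞, 0]

This is the Floyd-Warshall all-pairs shortest-path computation. For each intermediate vertex k = 0, 1, …, 2, update dist[i][j] ← min(dist[i][j], dist[i][k] + dist[k][j]). The final matrix gives, for each (i, j), the minimum total weight of any directed path from i to j (possibly empty when i = j).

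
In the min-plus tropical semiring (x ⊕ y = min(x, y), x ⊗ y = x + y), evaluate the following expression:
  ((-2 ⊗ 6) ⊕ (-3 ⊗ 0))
((-2 ⊗ 6) ⊕ (-3 ⊗ 0)) = -3

Expand innermost to outermost. Recall ⊕ takes the minimum of its arguments and ⊗ takes their sum. Working out the expression ((-2 ⊗ 6) ⊕ (-3 ⊗ 0)) gives -3.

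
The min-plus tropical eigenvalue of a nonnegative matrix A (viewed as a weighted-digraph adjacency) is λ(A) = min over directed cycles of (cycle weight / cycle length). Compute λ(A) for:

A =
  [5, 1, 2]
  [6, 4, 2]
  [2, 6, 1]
λ(A) = 1

Enumerate directed cycles and compute their means (weight / length). Sample:
  cycle 0 → 0: weight = 5, length = 1, mean = 5/1 ≈ 5.000
  cycle 1 → 1: weight = 4, length = 1, mean = 4/1 ≈ 4.000
  cycle 2 → 2: weight = 1, length = 1, mean = 1/1 ≈ 1.000
  cycle 0 → 1 → 0: weight = 7, length = 2, mean = 7/2 ≈ 3.500
  cycle 0 → 2 → 0: weight = 4, length = 2, mean = 4/2 ≈ 2.000
  cycle 1 → 0 → 1: weight = 7, length = 2, mean = 7/2 ≈ 3.500
Minimum mean = 1.000, attained e.g. along the cycle 2 → 2 with weight 1 and length 1. So λ(A) = 1/1 = 1.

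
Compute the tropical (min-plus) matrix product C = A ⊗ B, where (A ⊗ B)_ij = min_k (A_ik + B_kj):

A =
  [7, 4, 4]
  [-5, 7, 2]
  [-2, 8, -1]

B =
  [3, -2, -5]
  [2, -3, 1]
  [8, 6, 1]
A ⊗ B =
  [6, 1, 2]
  [-2, -7, -10]
  [1, -4, -7]

Apply the min-plus product entry-by-entry:
  C[0][0] = min over k of (A[0][0] + B[0][0] = 7 + 3 = 10, A[0][1] + B[1][0] = 4 + 2 = 6, A[0][2] + B[2][0] = 4 + 8 = 12) = 6 (attained at k = 1)
  C[0][1] = min over k of (A[0][0] + B[0][1] = 7 + -2 = 5, A[0][1] + B[1][1] = 4 + -3 = 1, A[0][2] + B[2][1] = 4 + 6 = 10) = 1 (attained at k = 1)
  C[0][2] = min over k of (A[0][0] + B[0][2] = 7 + -5 = 2, A[0][1] + B[1][2] = 4 + 1 = 5, A[0][2] + B[2][2] = 4 + 1 = 5) = 2 (attained at k = 0)
  C[1][0] = min over k of (A[1][0] + B[0][0] = -5 + 3 = -2, A[1][1] + B[1][0] = 7 + 2 = 9, A[1][2] + B[2][0] = 2 + 8 = 10) = -2 (attained at k = 0)
  C[1][1] = min over k of (A[1][0] + B[0][1] = -5 + -2 = -7, A[1][1] + B[1][1] = 7 + -3 = 4, A[1][2] + B[2][1] = 2 + 6 = 8) = -7 (attained at k = 0)
  C[1][2] = min over k of (A[1][0] + B[0][2] = -5 + -5 = -10, A[1][1] + B[1][2] = 7 + 1 = 8, A[1][2] + B[2][2] = 2 + 1 = 3) = -10 (attained at k = 0)
  C[2][0] = min over k of (A[2][0] + B[0][0] = -2 + 3 = 1, A[2][1] + B[1][0] = 8 + 2 = 10, A[2][2] + B[2][0] = -1 + 8 = 7) = 1 (attained at k = 0)
  C[2][1] = min over k of (A[2][0] + B[0][1] = -2 + -2 = -4, A[2][1] + B[1][1] = 8 + -3 = 5, A[2][2] + B[2][1] = -1 + 6 = 5) = -4 (attained at k = 0)
  C[2][2] = min over k of (A[2][0] + B[0][2] = -2 + -5 = -7, A[2][1] + B[1][2] = 8 + 1 = 9, A[2][2] + B[2][2] = -1 + 1 = 0) = -7 (attained at k = 0)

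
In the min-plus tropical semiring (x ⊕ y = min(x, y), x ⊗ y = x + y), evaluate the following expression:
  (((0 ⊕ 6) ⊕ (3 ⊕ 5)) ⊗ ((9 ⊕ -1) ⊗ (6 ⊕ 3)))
(((0 ⊕ 6) ⊕ (3 ⊕ 5)) ⊗ ((9 ⊕ -1) ⊗ (6 ⊕ 3))) = 2

Expand innermost to outermost. Recall ⊕ takes the minimum of its arguments and ⊗ takes their sum. Working out the expression (((0 ⊕ 6) ⊕ (3 ⊕ 5)) ⊗ ((9 ⊕ -1) ⊗ (6 ⊕ 3))) gives 2.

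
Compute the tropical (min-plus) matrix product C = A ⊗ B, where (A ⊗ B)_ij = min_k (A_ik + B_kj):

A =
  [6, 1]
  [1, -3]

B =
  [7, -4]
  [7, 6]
A ⊗ B =
  [8, 2]
  [4, -3]

Apply the min-plus product entry-by-entry:
  C[0][0] = min over k of (A[0][0] + B[0][0] = 6 + 7 = 13, A[0][1] + B[1][0] = 1 + 7 = 8) = 8 (attained at k = 1)
  C[0][1] = min over k of (A[0][0] + B[0][1] = 6 + -4 = 2, A[0][1] + B[1][1] = 1 + 6 = 7) = 2 (attained at k = 0)
  C[1][0] = min over k of (A[1][0] + B[0][0] = 1 + 7 = 8, A[1][1] + B[1][0] = -3 + 7 = 4) = 4 (attained at k = 1)
  C[1][1] = min over k of (A[1][0] + B[0][1] = 1 + -4 = -3, A[1][1] + B[1][1] = -3 + 6 = 3) = -3 (attained at k = 0)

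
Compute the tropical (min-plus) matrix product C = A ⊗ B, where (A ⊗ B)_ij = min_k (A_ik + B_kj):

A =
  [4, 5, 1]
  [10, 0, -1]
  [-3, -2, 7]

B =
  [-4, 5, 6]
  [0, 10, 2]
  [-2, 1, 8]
A ⊗ B =
  [-1, 2, 7]
  [-3, 0, 2]
  [-7, 2, 0]

Apply the min-plus product entry-by-entry:
  C[0][0] = min over k of (A[0][0] + B[0][0] = 4 + -4 = 0, A[0][1] + B[1][0] = 5 + 0 = 5, A[0][2] + B[2][0] = 1 + -2 = -1) = -1 (attained at k = 2)
  C[0][1] = min over k of (A[0][0] + B[0][1] = 4 + 5 = 9, A[0][1] + B[1][1] = 5 + 10 = 15, A[0][2] + B[2][1] = 1 + 1 = 2) = 2 (attained at k = 2)
  C[0][2] = min over k of (A[0][0] + B[0][2] = 4 + 6 = 10, A[0][1] + B[1][2] = 5 + 2 = 7, A[0][2] + B[2][2] = 1 + 8 = 9) = 7 (attained at k = 1)
  C[1][0] = min over k of (A[1][0] + B[0][0] = 10 + -4 = 6, A[1][1] + B[1][0] = 0 + 0 = 0, A[1][2] + B[2][0] = -1 + -2 = -3) = -3 (attained at k = 2)
  C[1][1] = min over k of (A[1][0] + B[0][1] = 10 + 5 = 15, A[1][1] + B[1][1] = 0 + 10 = 10, A[1][2] + B[2][1] = -1 + 1 = 0) = 0 (attained at k = 2)
  C[1][2] = min over k of (A[1][0] + B[0][2] = 10 + 6 = 16, A[1][1] + B[1][2] = 0 + 2 = 2, A[1][2] + B[2][2] = -1 + 8 = 7) = 2 (attained at k = 1)
  C[2][0] = min over k of (A[2][0] + B[0][0] = -3 + -4 = -7, A[2][1] + B[1][0] = -2 + 0 = -2, A[2][2] + B[2][0] = 7 + -2 = 5) = -7 (attained at k = 0)
  C[2][1] = min over k of (A[2][0] + B[0][1] = -3 + 5 = 2, A[2][1] + B[1][1] = -2 + 10 = 8, A[2][2] + B[2][1] = 7 + 1 = 8) = 2 (attained at k = 0)
  C[2][2] = min over k of (A[2][0] + B[0][2] = -3 + 6 = 3, A[2][1] + B[1][2] = -2 + 2 = 0, A[2][2] + B[2][2] = 7 + 8 = 15) = 0 (attained at k = 1)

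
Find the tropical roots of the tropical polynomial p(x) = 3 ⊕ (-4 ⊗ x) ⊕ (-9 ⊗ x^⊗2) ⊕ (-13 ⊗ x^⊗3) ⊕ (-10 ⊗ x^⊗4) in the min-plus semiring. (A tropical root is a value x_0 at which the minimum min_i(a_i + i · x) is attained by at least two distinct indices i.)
Roots: {-3, 4, 5, 7}

Each tropical root is a break point of the lower envelope of the lines y = a_i + i · x (there are 5 lines, with slopes 0, 1, ..., 4). Only the lines that attain the minimum somewhere contribute to roots; other lines are dominated. Here the surviving (envelope) indices are i = 4, i = 3, i = 2, i = 1, i = 0.
Intersections between consecutive envelope lines give the roots: for adjacent envelope indices i < j the intersection is x = (a_i − a_j) / (j − i). Reading off the sorted break points: {-3, 4, 5, 7}.
Verification: at each break x_0, at least two indices attain the minimum of min_i(a_i + i · x_0).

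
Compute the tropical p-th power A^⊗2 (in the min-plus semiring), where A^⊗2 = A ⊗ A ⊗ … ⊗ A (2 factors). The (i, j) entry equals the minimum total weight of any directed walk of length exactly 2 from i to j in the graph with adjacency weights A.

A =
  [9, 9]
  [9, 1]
A^⊗2 =
  [18, 10]
  [10, 2]

Each entry (A^⊗2)_ij equals the minimum over all length-2 walks i = v_0 → v_1 → … → v_2 = j of Σ_t A[v_t][v_{t+1}]. For example, for (i, j) = (0, 1) we minimise over 2 possible intermediate vertex sequences; the minimum is 10, attained along the walk 0 → 1 → 1.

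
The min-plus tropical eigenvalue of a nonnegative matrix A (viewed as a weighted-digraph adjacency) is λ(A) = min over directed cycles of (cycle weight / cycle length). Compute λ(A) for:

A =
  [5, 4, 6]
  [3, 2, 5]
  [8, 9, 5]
λ(A) = 2

Enumerate directed cycles and compute their means (weight / length). Sample:
  cycle 0 → 0: weight = 5, length = 1, mean = 5/1 ≈ 5.000
  cycle 1 → 1: weight = 2, length = 1, mean = 2/1 ≈ 2.000
  cycle 2 → 2: weight = 5, length = 1, mean = 5/1 ≈ 5.000
  cycle 0 → 1 → 0: weight = 7, length = 2, mean = 7/2 ≈ 3.500
  cycle 0 → 2 → 0: weight = 14, length = 2, mean = 14/2 ≈ 7.000
  cycle 1 → 0 → 1: weight = 7, length = 2, mean = 7/2 ≈ 3.500
Minimum mean = 2.000, attained e.g. along the cycle 1 → 1 with weight 2 and length 1. So λ(A) = 2/1 = 2.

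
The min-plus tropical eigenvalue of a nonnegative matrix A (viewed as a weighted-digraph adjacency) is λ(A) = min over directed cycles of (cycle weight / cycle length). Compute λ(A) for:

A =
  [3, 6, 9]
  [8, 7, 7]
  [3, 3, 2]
λ(A) = 2

Enumerate directed cycles and compute their means (weight / length). Sample:
  cycle 0 → 0: weight = 3, length = 1, mean = 3/1 ≈ 3.000
  cycle 1 → 1: weight = 7, length = 1, mean = 7/1 ≈ 7.000
  cycle 2 → 2: weight = 2, length = 1, mean = 2/1 ≈ 2.000
  cycle 0 → 1 → 0: weight = 14, length = 2, mean = 14/2 ≈ 7.000
  cycle 0 → 2 → 0: weight = 12, length = 2, mean = 12/2 ≈ 6.000
  cycle 1 → 0 → 1: weight = 14, length = 2, mean = 14/2 ≈ 7.000
Minimum mean = 2.000, attained e.g. along the cycle 2 → 2 with weight 2 and length 1. So λ(A) = 2/1 = 2.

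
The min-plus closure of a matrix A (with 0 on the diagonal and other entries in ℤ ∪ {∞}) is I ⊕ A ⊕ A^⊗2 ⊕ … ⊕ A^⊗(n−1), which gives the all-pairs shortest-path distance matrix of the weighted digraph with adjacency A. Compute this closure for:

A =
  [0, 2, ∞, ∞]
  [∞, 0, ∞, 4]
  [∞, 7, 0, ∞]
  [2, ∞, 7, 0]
Closure =
  [0, 2, 13, 6]
  [6, 0, 11, 4]
  [13, 7, 0, 11]
  [2, 4, 7, 0]

This is the Floyd-Warshall all-pairs shortest-path computation. For each intermediate vertex k = 0, 1, …, 3, update dist[i][j] ← min(dist[i][j], dist[i][k] + dist[k][j]). The final matrix gives, for each (i, j), the minimum total weight of any directed path from i to j (possibly empty when i = j).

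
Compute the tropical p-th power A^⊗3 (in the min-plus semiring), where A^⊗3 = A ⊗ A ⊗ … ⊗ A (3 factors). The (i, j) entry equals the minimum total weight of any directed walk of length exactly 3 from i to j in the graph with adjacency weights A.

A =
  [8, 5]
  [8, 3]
A^⊗3 =
  [16, 11]
  [14, 9]

Each entry (A^⊗3)_ij equals the minimum over all length-3 walks i = v_0 → v_1 → … → v_3 = j of Σ_t A[v_t][v_{t+1}]. For example, for (i, j) = (0, 1) we minimise over 4 possible intermediate vertex sequences; the minimum is 11, attained along the walk 0 → 1 → 1 → 1.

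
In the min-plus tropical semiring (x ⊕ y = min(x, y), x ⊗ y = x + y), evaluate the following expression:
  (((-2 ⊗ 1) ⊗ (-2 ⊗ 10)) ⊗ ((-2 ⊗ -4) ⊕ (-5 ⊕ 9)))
(((-2 ⊗ 1) ⊗ (-2 ⊗ 10)) ⊗ ((-2 ⊗ -4) ⊕ (-5 ⊕ 9))) = 1

Expand innermost to outermost. Recall ⊕ takes the minimum of its arguments and ⊗ takes their sum. Working out the expression (((-2 ⊗ 1) ⊗ (-2 ⊗ 10)) ⊗ ((-2 ⊗ -4) ⊕ (-5 ⊕ 9))) gives 1.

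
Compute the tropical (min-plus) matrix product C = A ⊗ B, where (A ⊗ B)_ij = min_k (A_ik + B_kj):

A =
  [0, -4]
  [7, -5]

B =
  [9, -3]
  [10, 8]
A ⊗ B =
  [6, -3]
  [5, 3]

Apply the min-plus product entry-by-entry:
  C[0][0] = min over k of (A[0][0] + B[0][0] = 0 + 9 = 9, A[0][1] + B[1][0] = -4 + 10 = 6) = 6 (attained at k = 1)
  C[0][1] = min over k of (A[0][0] + B[0][1] = 0 + -3 = -3, A[0][1] + B[1][1] = -4 + 8 = 4) = -3 (attained at k = 0)
  C[1][0] = min over k of (A[1][0] + B[0][0] = 7 + 9 = 16, A[1][1] + B[1][0] = -5 + 10 = 5) = 5 (attained at k = 1)
  C[1][1] = min over k of (A[1][0] + B[0][1] = 7 + -3 = 4, A[1][1] + B[1][1] = -5 + 8 = 3) = 3 (attained at k = 1)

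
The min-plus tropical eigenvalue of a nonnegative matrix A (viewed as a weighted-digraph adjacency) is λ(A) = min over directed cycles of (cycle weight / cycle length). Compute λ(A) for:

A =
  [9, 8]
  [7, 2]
λ(A) = 2

Enumerate directed cycles and compute their means (weight / length). Sample:
  cycle 0 → 0: weight = 9, length = 1, mean = 9/1 ≈ 9.000
  cycle 1 → 1: weight = 2, length = 1, mean = 2/1 ≈ 2.000
  cycle 0 → 1 → 0: weight = 15, length = 2, mean = 15/2 ≈ 7.500
  cycle 1 → 0 → 1: weight = 15, length = 2, mean = 15/2 ≈ 7.500
Minimum mean = 2.000, attained e.g. along the cycle 1 → 1 with weight 2 and length 1. So λ(A) = 2/1 = 2.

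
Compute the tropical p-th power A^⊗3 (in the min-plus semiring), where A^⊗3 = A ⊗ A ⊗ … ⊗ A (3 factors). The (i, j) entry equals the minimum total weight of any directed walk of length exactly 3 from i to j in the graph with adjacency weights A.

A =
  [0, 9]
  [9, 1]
A^⊗3 =
  [0, 9]
  [9, 3]

Each entry (A^⊗3)_ij equals the minimum over all length-3 walks i = v_0 → v_1 → … → v_3 = j of Σ_t A[v_t][v_{t+1}]. For example, for (i, j) = (0, 1) we minimise over 4 possible intermediate vertex sequences; the minimum is 9, attained along the walk 0 → 0 → 0 → 1.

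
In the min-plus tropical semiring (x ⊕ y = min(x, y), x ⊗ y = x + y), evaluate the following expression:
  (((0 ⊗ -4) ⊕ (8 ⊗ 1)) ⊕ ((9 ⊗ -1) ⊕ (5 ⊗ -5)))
(((0 ⊗ -4) ⊕ (8 ⊗ 1)) ⊕ ((9 ⊗ -1) ⊕ (5 ⊗ -5))) = -4

Expand innermost to outermost. Recall ⊕ takes the minimum of its arguments and ⊗ takes their sum. Working out the expression (((0 ⊗ -4) ⊕ (8 ⊗ 1)) ⊕ ((9 ⊗ -1) ⊕ (5 ⊗ -5))) gives -4.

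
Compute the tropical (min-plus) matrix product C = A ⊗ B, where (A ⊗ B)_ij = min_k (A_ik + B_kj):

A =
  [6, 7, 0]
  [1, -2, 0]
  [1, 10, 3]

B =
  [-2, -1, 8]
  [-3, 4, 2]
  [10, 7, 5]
A ⊗ B =
  [4, 5, 5]
  [-5, 0, 0]
  [-1, 0, 8]

Apply the min-plus product entry-by-entry:
  C[0][0] = min over k of (A[0][0] + B[0][0] = 6 + -2 = 4, A[0][1] + B[1][0] = 7 + -3 = 4, A[0][2] + B[2][0] = 0 + 10 = 10) = 4 (attained at k = 0)
  C[0][1] = min over k of (A[0][0] + B[0][1] = 6 + -1 = 5, A[0][1] + B[1][1] = 7 + 4 = 11, A[0][2] + B[2][1] = 0 + 7 = 7) = 5 (attained at k = 0)
  C[0][2] = min over k of (A[0][0] + B[0][2] = 6 + 8 = 14, A[0][1] + B[1][2] = 7 + 2 = 9, A[0][2] + B[2][2] = 0 + 5 = 5) = 5 (attained at k = 2)
  C[1][0] = min over k of (A[1][0] + B[0][0] = 1 + -2 = -1, A[1][1] + B[1][0] = -2 + -3 = -5, A[1][2] + B[2][0] = 0 + 10 = 10) = -5 (attained at k = 1)
  C[1][1] = min over k of (A[1][0] + B[0][1] = 1 + -1 = 0, A[1][1] + B[1][1] = -2 + 4 = 2, A[1][2] + B[2][1] = 0 + 7 = 7) = 0 (attained at k = 0)
  C[1][2] = min over k of (A[1][0] + B[0][2] = 1 + 8 = 9, A[1][1] + B[1][2] = -2 + 2 = 0, A[1][2] + B[2][2] = 0 + 5 = 5) = 0 (attained at k = 1)
  C[2][0] = min over k of (A[2][0] + B[0][0] = 1 + -2 = -1, A[2][1] + B[1][0] = 10 + -3 = 7, A[2][2] + B[2][0] = 3 + 10 = 13) = -1 (attained at k = 0)
  C[2][1] = min over k of (A[2][0] + B[0][1] = 1 + -1 = 0, A[2][1] + B[1][1] = 10 + 4 = 14, A[2][2] + B[2][1] = 3 + 7 = 10) = 0 (attained at k = 0)
  C[2][2] = min over k of (A[2][0] + B[0][2] = 1 + 8 = 9, A[2][1] + B[1][2] = 10 + 2 = 12, A[2][2] + B[2][2] = 3 + 5 = 8) = 8 (attained at k = 2)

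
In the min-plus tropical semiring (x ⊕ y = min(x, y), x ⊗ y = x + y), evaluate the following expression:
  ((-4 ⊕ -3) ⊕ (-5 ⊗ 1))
((-4 ⊕ -3) ⊕ (-5 ⊗ 1)) = -4

Expand innermost to outermost. Recall ⊕ takes the minimum of its arguments and ⊗ takes their sum. Working out the expression ((-4 ⊕ -3) ⊕ (-5 ⊗ 1)) gives -4.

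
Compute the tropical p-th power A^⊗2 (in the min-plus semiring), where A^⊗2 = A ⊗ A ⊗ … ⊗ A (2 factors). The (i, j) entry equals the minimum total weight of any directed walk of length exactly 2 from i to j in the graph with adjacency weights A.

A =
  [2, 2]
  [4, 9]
A^⊗2 =
  [4, 4]
  [6, 6]

Each entry (A^⊗2)_ij equals the minimum over all length-2 walks i = v_0 → v_1 → … → v_2 = j of Σ_t A[v_t][v_{t+1}]. For example, for (i, j) = (0, 1) we minimise over 2 possible intermediate vertex sequences; the minimum is 4, attained along the walk 0 → 0 → 1.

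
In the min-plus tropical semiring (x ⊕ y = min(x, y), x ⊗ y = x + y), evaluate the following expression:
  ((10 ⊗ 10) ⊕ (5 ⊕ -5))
((10 ⊗ 10) ⊕ (5 ⊕ -5)) = -5

Expand innermost to outermost. Recall ⊕ takes the minimum of its arguments and ⊗ takes their sum. Working out the expression ((10 ⊗ 10) ⊕ (5 ⊕ -5)) gives -5.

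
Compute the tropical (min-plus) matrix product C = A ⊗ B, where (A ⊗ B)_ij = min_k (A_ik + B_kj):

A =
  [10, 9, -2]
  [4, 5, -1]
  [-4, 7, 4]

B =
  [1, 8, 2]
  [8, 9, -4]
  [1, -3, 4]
A ⊗ B =
  [-1, -5, 2]
  [0, -4, 1]
  [-3, 1, -2]

Apply the min-plus product entry-by-entry:
  C[0][0] = min over k of (A[0][0] + B[0][0] = 10 + 1 = 11, A[0][1] + B[1][0] = 9 + 8 = 17, A[0][2] + B[2][0] = -2 + 1 = -1) = -1 (attained at k = 2)
  C[0][1] = min over k of (A[0][0] + B[0][1] = 10 + 8 = 18, A[0][1] + B[1][1] = 9 + 9 = 18, A[0][2] + B[2][1] = -2 + -3 = -5) = -5 (attained at k = 2)
  C[0][2] = min over k of (A[0][0] + B[0][2] = 10 + 2 = 12, A[0][1] + B[1][2] = 9 + -4 = 5, A[0][2] + B[2][2] = -2 + 4 = 2) = 2 (attained at k = 2)
  C[1][0] = min over k of (A[1][0] + B[0][0] = 4 + 1 = 5, A[1][1] + B[1][0] = 5 + 8 = 13, A[1][2] + B[2][0] = -1 + 1 = 0) = 0 (attained at k = 2)
  C[1][1] = min over k of (A[1][0] + B[0][1] = 4 + 8 = 12, A[1][1] + B[1][1] = 5 + 9 = 14, A[1][2] + B[2][1] = -1 + -3 = -4) = -4 (attained at k = 2)
  C[1][2] = min over k of (A[1][0] + B[0][2] = 4 + 2 = 6, A[1][1] + B[1][2] = 5 + -4 = 1, A[1][2] + B[2][2] = -1 + 4 = 3) = 1 (attained at k = 1)
  C[2][0] = min over k of (A[2][0] + B[0][0] = -4 + 1 = -3, A[2][1] + B[1][0] = 7 + 8 = 15, A[2][2] + B[2][0] = 4 + 1 = 5) = -3 (attained at k = 0)
  C[2][1] = min over k of (A[2][0] + B[0][1] = -4 + 8 = 4, A[2][1] + B[1][1] = 7 + 9 = 16, A[2][2] + B[2][1] = 4 + -3 = 1) = 1 (attained at k = 2)
  C[2][2] = min over k of (A[2][0] + B[0][2] = -4 + 2 = -2, A[2][1] + B[1][2] = 7 + -4 = 3, A[2][2] + B[2][2] = 4 + 4 = 8) = -2 (attained at k = 0)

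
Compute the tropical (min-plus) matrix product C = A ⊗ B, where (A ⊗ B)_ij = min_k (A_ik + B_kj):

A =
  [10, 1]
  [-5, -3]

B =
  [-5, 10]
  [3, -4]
A ⊗ B =
  [4, -3]
  [-10, -7]

Apply the min-plus product entry-by-entry:
  C[0][0] = min over k of (A[0][0] + B[0][0] = 10 + -5 = 5, A[0][1] + B[1][0] = 1 + 3 = 4) = 4 (attained at k = 1)
  C[0][1] = min over k of (A[0][0] + B[0][1] = 10 + 10 = 20, A[0][1] + B[1][1] = 1 + -4 = -3) = -3 (attained at k = 1)
  C[1][0] = min over k of (A[1][0] + B[0][0] = -5 + -5 = -10, A[1][1] + B[1][0] = -3 + 3 = 0) = -10 (attained at k = 0)
  C[1][1] = min over k of (A[1][0] + B[0][1] = -5 + 10 = 5, A[1][1] + B[1][1] = -3 + -4 = -7) = -7 (attained at k = 1)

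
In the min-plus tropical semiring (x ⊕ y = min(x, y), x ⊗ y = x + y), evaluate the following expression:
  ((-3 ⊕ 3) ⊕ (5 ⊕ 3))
((-3 ⊕ 3) ⊕ (5 ⊕ 3)) = -3

Expand innermost to outermost. Recall ⊕ takes the minimum of its arguments and ⊗ takes their sum. Working out the expression ((-3 ⊕ 3) ⊕ (5 ⊕ 3)) gives -3.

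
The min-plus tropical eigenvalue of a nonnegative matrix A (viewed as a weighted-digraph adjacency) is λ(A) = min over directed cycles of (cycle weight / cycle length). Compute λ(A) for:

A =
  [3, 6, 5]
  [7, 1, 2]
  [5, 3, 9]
λ(A) = 1

Enumerate directed cycles and compute their means (weight / length). Sample:
  cycle 0 → 0: weight = 3, length = 1, mean = 3/1 ≈ 3.000
  cycle 1 → 1: weight = 1, length = 1, mean = 1/1 ≈ 1.000
  cycle 2 → 2: weight = 9, length = 1, mean = 9/1 ≈ 9.000
  cycle 0 → 1 → 0: weight = 13, length = 2, mean = 13/2 ≈ 6.500
  cycle 0 → 2 → 0: weight = 10, length = 2, mean = 10/2 ≈ 5.000
  cycle 1 → 0 → 1: weight = 13, length = 2, mean = 13/2 ≈ 6.500
Minimum mean = 1.000, attained e.g. along the cycle 1 → 1 with weight 1 and length 1. So λ(A) = 1/1 = 1.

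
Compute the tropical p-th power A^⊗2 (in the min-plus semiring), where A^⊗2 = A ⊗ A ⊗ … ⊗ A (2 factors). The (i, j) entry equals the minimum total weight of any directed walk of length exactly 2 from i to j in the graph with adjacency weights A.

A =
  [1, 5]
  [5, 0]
A^⊗2 =
  [2, 5]
  [5, 0]

Each entry (A^⊗2)_ij equals the minimum over all length-2 walks i = v_0 → v_1 → … → v_2 = j of Σ_t A[v_t][v_{t+1}]. For example, for (i, j) = (0, 1) we minimise over 2 possible intermediate vertex sequences; the minimum is 5, attained along the walk 0 → 1 → 1.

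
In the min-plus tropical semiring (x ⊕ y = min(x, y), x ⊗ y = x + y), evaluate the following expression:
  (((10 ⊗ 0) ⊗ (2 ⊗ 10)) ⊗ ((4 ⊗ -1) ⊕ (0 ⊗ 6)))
(((10 ⊗ 0) ⊗ (2 ⊗ 10)) ⊗ ((4 ⊗ -1) ⊕ (0 ⊗ 6))) = 25

Expand innermost to outermost. Recall ⊕ takes the minimum of its arguments and ⊗ takes their sum. Working out the expression (((10 ⊗ 0) ⊗ (2 ⊗ 10)) ⊗ ((4 ⊗ -1) ⊕ (0 ⊗ 6))) gives 25.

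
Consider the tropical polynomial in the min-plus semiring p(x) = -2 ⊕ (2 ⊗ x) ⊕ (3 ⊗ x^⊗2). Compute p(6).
p(6) = -2

A tropical monomial a ⊗ x^⊗i evaluates to a + i · x. Evaluating each term at x = 6:
  Term 0 contributes -2 + 0 · 6 = -2
  Term 1 contributes 2 + 1 · 6 = 8
  Term 2 contributes 3 + 2 · 6 = 15
p(6) = ⊕ of these = min[-2, 8, 15] = -2.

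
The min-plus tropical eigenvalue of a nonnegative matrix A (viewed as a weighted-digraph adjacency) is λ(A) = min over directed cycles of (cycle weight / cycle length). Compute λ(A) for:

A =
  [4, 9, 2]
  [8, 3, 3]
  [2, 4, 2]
λ(A) = 2

Enumerate directed cycles and compute their means (weight / length). Sample:
  cycle 0 → 0: weight = 4, length = 1, mean = 4/1 ≈ 4.000
  cycle 1 → 1: weight = 3, length = 1, mean = 3/1 ≈ 3.000
  cycle 2 → 2: weight = 2, length = 1, mean = 2/1 ≈ 2.000
  cycle 0 → 1 → 0: weight = 17, length = 2, mean = 17/2 ≈ 8.500
  cycle 0 → 2 → 0: weight = 4, length = 2, mean = 4/2 ≈ 2.000
  cycle 1 → 0 → 1: weight = 17, length = 2, mean = 17/2 ≈ 8.500
Minimum mean = 2.000, attained e.g. along the cycle 2 → 2 with weight 2 and length 1. So λ(A) = 2/1 = 2.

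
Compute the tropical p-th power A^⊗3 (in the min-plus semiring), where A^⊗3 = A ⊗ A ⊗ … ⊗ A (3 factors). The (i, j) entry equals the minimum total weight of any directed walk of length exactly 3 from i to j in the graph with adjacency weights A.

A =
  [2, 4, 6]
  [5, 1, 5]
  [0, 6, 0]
A^⊗3 =
  [6, 6, 6]
  [5, 3, 5]
  [0, 4, 0]

Each entry (A^⊗3)_ij equals the minimum over all length-3 walks i = v_0 → v_1 → … → v_3 = j of Σ_t A[v_t][v_{t+1}]. For example, for (i, j) = (0, 2) we minimise over 9 possible intermediate vertex sequences; the minimum is 6, attained along the walk 0 → 2 → 2 → 2.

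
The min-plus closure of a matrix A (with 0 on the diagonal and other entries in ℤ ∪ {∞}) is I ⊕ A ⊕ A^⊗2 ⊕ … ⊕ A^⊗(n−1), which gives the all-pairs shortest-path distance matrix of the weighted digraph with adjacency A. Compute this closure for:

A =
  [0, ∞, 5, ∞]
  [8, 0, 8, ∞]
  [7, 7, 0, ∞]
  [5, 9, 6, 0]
Closure =
  [0, 12, 5, ∞]
  [8, 0, 8, ∞]
  [7, 7, 0, ∞]
  [5, 9, 6, 0]

This is the Floyd-Warshall all-pairs shortest-path computation. For each intermediate vertex k = 0, 1, …, 3, update dist[i][j] ← min(dist[i][j], dist[i][k] + dist[k][j]). The final matrix gives, for each (i, j), the minimum total weight of any directed path from i to j (possibly empty when i = j).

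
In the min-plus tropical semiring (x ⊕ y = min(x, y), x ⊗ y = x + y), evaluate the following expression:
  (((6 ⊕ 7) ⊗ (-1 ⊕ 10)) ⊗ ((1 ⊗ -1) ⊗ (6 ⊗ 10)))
(((6 ⊕ 7) ⊗ (-1 ⊕ 10)) ⊗ ((1 ⊗ -1) ⊗ (6 ⊗ 10))) = 21

Expand innermost to outermost. Recall ⊕ takes the minimum of its arguments and ⊗ takes their sum. Working out the expression (((6 ⊕ 7) ⊗ (-1 ⊕ 10)) ⊗ ((1 ⊗ -1) ⊗ (6 ⊗ 10))) gives 21.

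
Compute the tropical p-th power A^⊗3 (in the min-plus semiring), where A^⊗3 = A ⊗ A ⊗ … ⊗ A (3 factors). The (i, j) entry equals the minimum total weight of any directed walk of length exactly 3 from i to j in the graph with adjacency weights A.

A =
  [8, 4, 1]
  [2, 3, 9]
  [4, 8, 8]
A^⊗3 =
  [9, 9, 6]
  [7, 9, 6]
  [9, 11, 11]

Each entry (A^⊗3)_ij equals the minimum over all length-3 walks i = v_0 → v_1 → … → v_3 = j of Σ_t A[v_t][v_{t+1}]. For example, for (i, j) = (0, 2) we minimise over 9 possible intermediate vertex sequences; the minimum is 6, attained along the walk 0 → 2 → 0 → 2.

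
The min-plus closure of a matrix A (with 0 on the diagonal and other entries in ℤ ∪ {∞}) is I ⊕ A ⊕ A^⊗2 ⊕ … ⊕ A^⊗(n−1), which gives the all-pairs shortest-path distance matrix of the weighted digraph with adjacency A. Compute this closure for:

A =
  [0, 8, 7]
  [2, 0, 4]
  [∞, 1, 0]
Closure =
  [0, 8, 7]
  [2, 0, 4]
  [3, 1, 0]

This is the Floyd-Warshall all-pairs shortest-path computation. For each intermediate vertex k = 0, 1, …, 2, update dist[i][j] ← min(dist[i][j], dist[i][k] + dist[k][j]). The final matrix gives, for each (i, j), the minimum total weight of any directed path from i to j (possibly empty when i = j).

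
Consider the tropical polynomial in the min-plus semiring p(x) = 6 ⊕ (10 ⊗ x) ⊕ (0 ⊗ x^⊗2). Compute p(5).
p(5) = 6

A tropical monomial a ⊗ x^⊗i evaluates to a + i · x. Evaluating each term at x = 5:
  Term 0 contributes 6 + 0 · 5 = 6
  Term 1 contributes 10 + 1 · 5 = 15
  Term 2 contributes 0 + 2 · 5 = 10
p(5) = ⊕ of these = min[6, 15, 10] = 6.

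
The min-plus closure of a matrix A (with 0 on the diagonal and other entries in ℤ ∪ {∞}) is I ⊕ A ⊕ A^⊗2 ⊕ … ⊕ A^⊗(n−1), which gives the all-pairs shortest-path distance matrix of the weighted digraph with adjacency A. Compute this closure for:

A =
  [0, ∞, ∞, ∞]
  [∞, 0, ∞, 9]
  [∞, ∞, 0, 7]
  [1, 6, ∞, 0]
Closure =
  [0, ∞, ∞, ∞]
  [10, 0, ∞, 9]
  [8, 13, 0, 7]
  [1, 6, ∞, 0]

This is the Floyd-Warshall all-pairs shortest-path computation. For each intermediate vertex k = 0, 1, …, 3, update dist[i][j] ← min(dist[i][j], dist[i][k] + dist[k][j]). The final matrix gives, for each (i, j), the minimum total weight of any directed path from i to j (possibly empty when i = j).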